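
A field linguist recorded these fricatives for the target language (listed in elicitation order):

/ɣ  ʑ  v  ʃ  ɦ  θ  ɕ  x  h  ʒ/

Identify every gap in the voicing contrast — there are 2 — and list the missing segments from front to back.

labiodental: voiceless —, voiced /v/.
dental: voiceless /θ/, voiced —.
postalveolar: voiceless /ʃ/, voiced /ʒ/.
alveolo-palatal: voiceless /ɕ/, voiced /ʑ/.
velar: voiceless /x/, voiced /ɣ/.
glottal: voiceless /h/, voiced /ɦ/.
Gaps, from front to back: labiodental lacks voiceless (/f/); dental lacks voiced (/ð/).

/f/, /ð/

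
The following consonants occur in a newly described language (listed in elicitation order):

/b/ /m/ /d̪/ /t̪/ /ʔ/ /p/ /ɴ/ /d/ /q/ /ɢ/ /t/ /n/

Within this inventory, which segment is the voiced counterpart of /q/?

/q/ is a voiceless uvular stop.
The voiced counterpart is a voiced uvular stop — in this inventory, /ɢ/.

/ɢ/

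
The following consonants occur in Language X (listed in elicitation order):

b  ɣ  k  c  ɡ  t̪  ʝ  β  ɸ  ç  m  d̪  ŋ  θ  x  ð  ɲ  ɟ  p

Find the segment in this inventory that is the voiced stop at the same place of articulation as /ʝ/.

/ʝ/ is a voiced palatal fricative.
The voiced stop at the same place is a voiced palatal stop — in this inventory, /ɟ/.

/ɟ/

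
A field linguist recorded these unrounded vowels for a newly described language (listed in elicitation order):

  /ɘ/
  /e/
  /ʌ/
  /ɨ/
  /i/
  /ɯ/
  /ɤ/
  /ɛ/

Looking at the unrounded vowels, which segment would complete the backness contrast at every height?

Front: /i/ (high), /e/ (high-mid), /ɛ/ (low-mid).
Central: /ɨ/ (high), /ɘ/ (high-mid).
Back: /ɯ/ (high), /ɤ/ (high-mid), /ʌ/ (low-mid).
The low-mid row has no central member, so the gap is the low-mid central unrounded vowel /ɜ/.

/ɜ/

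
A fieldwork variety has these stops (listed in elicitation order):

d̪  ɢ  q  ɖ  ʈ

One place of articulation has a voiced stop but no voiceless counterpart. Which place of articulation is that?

place of articulation  voiceless  voiced  
dental            —         d̪      
retroflex         ʈ         ɖ       
uvular            q         ɢ       
Every place of articulation has a voiceless member except dental, where /t̪/ would be expected.

dental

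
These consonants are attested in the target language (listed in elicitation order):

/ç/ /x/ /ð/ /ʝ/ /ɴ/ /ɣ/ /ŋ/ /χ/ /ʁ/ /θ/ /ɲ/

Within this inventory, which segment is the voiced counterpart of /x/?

/x/ is a voiceless velar fricative.
The voiced counterpart is a voiced velar fricative — in this inventory, /ɣ/.

/ɣ/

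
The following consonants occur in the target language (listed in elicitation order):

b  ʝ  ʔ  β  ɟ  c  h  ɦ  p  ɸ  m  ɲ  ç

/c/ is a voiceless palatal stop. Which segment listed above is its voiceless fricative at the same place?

The voiceless fricative at the same place is a voiceless palatal fricative — in this inventory, /ç/.

/ç/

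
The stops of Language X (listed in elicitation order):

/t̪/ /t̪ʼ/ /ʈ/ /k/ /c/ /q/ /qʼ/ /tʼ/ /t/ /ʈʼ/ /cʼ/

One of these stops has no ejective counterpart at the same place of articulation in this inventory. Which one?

/k/

Dental: /t̪/ ~ /t̪ʼ/
Alveolar: /t/ ~ /tʼ/
Retroflex: /ʈ/ ~ /ʈʼ/
Palatal: /c/ ~ /cʼ/
Uvular: /q/ ~ /qʼ/
Velar: only /k/ (plain); no ejective partner.
So /k/ is the unpaired segment.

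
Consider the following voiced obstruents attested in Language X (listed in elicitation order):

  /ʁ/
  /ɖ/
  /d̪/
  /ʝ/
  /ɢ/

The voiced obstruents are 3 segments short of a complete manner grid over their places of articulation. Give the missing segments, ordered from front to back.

/ð/, /ʐ/, /ɟ/

Stop: /d̪/ (dental), /ɖ/ (retroflex), /ɢ/ (uvular).
Fricative: /ʝ/ (palatal), /ʁ/ (uvular).
Gaps, from front to back: dental lacks fricative (/ð/); retroflex lacks fricative (/ʐ/); palatal lacks stop (/ɟ/).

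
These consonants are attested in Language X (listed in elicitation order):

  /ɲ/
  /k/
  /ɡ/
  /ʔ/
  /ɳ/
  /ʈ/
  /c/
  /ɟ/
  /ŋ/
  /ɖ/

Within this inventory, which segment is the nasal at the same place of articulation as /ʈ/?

/ʈ/ is a voiceless retroflex stop.
The nasal at the same place is a retroflex nasal — in this inventory, /ɳ/.

/ɳ/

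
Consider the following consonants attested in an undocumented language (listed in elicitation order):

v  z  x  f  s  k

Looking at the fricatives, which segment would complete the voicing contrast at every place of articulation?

/ɣ/

place of articulation  voiceless  voiced  
labiodental       f         v       
alveolar          s         z       
velar             x         —       
The velar row has no voiced member, so the gap is the voiced velar fricative /ɣ/.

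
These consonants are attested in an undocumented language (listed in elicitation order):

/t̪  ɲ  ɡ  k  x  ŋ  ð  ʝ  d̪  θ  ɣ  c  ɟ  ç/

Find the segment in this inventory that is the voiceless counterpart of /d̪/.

/t̪/

/d̪/ is a voiced dental stop.
The voiceless counterpart is a voiceless dental stop — in this inventory, /t̪/.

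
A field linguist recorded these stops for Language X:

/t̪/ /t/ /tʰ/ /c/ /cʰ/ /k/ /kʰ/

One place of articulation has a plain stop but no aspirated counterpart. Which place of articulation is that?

place of articulation  plain     aspirated
dental            t̪        —       
alveolar          t         tʰ      
palatal           c         cʰ      
velar             k         kʰ      
Every place of articulation has an aspirated member except dental, where /t̪ʰ/ would be expected.

dental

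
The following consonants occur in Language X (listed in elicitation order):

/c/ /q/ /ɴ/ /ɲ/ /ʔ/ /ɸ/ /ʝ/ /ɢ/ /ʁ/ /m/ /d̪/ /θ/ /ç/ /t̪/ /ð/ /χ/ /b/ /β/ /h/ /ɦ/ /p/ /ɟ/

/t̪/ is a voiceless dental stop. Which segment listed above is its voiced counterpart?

The voiced counterpart is a voiced dental stop — in this inventory, /d̪/.

/d̪/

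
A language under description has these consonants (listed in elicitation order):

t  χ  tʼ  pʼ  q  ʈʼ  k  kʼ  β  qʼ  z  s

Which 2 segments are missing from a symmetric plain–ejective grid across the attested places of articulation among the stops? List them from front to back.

bilabial: plain —, ejective /pʼ/.
alveolar: plain /t/, ejective /tʼ/.
retroflex: plain —, ejective /ʈʼ/.
velar: plain /k/, ejective /kʼ/.
uvular: plain /q/, ejective /qʼ/.
Gaps, from front to back: bilabial lacks plain (/p/); retroflex lacks plain (/ʈ/).

/p/, /ʈ/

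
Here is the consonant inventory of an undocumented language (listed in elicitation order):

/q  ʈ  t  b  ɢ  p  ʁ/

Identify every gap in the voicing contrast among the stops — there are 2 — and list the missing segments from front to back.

/d/, /ɖ/

place of articulation  voiceless  voiced  
bilabial          p         b       
alveolar          t         —       
retroflex         ʈ         —       
uvular            q         ɢ       
Gaps, from front to back: alveolar lacks voiced (/d/); retroflex lacks voiced (/ɖ/).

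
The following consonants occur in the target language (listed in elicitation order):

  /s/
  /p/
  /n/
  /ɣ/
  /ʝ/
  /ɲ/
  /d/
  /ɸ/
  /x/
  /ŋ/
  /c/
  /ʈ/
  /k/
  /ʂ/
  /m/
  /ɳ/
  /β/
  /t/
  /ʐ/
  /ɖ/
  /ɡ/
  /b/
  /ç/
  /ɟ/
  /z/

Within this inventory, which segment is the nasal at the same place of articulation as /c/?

/ɲ/

/c/ is a voiceless palatal stop.
The nasal at the same place is a palatal nasal — in this inventory, /ɲ/.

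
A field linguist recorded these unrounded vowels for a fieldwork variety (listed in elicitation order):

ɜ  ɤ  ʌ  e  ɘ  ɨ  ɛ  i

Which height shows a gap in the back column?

height            front     central   back    
high              i         ɨ         —       
high-mid          e         ɘ         ɤ       
low-mid           ɛ         ɜ         ʌ       
Every height has a back member except high, where /ɯ/ would be expected.

high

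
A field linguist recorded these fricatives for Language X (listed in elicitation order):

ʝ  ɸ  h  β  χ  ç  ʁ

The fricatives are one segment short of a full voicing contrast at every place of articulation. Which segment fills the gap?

bilabial: voiceless /ɸ/, voiced /β/.
palatal: voiceless /ç/, voiced /ʝ/.
uvular: voiceless /χ/, voiced /ʁ/.
glottal: voiceless /h/, voiced —.
The glottal row has no voiced member, so the gap is the voiced glottal fricative /ɦ/.

/ɦ/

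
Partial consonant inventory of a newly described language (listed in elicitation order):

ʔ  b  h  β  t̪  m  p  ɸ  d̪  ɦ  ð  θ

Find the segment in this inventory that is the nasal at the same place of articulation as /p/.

/p/ is a voiceless bilabial stop.
The nasal at the same place is a bilabial nasal — in this inventory, /m/.

/m/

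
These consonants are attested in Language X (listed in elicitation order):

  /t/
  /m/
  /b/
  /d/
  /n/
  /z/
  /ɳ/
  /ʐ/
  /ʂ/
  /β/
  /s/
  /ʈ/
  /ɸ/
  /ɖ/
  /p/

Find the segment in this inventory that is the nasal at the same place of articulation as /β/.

/m/

/β/ is a voiced bilabial fricative.
The nasal at the same place is a bilabial nasal — in this inventory, /m/.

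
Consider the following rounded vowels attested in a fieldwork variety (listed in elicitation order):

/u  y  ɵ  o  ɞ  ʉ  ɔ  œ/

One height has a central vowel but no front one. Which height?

Front: /y/ (high), /œ/ (low-mid).
Central: /ʉ/ (high), /ɵ/ (high-mid), /ɞ/ (low-mid).
Back: /u/ (high), /o/ (high-mid), /ɔ/ (low-mid).
Every height has a front member except high-mid, where /ø/ would be expected.

high-mid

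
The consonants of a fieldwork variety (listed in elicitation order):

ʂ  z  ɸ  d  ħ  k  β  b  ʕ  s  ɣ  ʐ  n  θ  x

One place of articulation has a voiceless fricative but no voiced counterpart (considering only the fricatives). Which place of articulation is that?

bilabial: voiceless /ɸ/, voiced /β/.
dental: voiceless /θ/, voiced —.
alveolar: voiceless /s/, voiced /z/.
retroflex: voiceless /ʂ/, voiced /ʐ/.
velar: voiceless /x/, voiced /ɣ/.
pharyngeal: voiceless /ħ/, voiced /ʕ/.
Every place of articulation has a voiced member except dental, where /ð/ would be expected.

dental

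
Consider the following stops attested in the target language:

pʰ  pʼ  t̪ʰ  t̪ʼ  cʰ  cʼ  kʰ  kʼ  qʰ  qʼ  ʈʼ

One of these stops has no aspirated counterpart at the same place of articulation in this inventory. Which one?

Bilabial: /pʰ/ ~ /pʼ/
Dental: /t̪ʰ/ ~ /t̪ʼ/
Palatal: /cʰ/ ~ /cʼ/
Velar: /kʰ/ ~ /kʼ/
Uvular: /qʰ/ ~ /qʼ/
Retroflex: only /ʈʼ/ (ejective); no aspirated partner.
So /ʈʼ/ is the unpaired segment.

/ʈʼ/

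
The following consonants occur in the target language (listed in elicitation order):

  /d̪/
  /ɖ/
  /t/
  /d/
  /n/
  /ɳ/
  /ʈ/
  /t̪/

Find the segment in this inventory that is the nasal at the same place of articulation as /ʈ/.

/ɳ/

/ʈ/ is a voiceless retroflex stop.
The nasal at the same place is a retroflex nasal — in this inventory, /ɳ/.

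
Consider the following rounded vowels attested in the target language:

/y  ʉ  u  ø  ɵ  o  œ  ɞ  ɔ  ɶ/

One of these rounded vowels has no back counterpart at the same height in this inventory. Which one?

High: /y/ ~ /ʉ/ ~ /u/
High-mid: /ø/ ~ /ɵ/ ~ /o/
Low-mid: /œ/ ~ /ɞ/ ~ /ɔ/
Low: only /ɶ/ (front); no back partner.
So /ɶ/ is the unpaired segment.

/ɶ/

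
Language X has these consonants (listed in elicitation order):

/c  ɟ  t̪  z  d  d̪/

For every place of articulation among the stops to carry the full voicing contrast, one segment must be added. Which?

/t/

dental: voiceless /t̪/, voiced /d̪/.
alveolar: voiceless —, voiced /d/.
palatal: voiceless /c/, voiced /ɟ/.
The alveolar row has no voiceless member, so the gap is the voiceless alveolar stop /t/.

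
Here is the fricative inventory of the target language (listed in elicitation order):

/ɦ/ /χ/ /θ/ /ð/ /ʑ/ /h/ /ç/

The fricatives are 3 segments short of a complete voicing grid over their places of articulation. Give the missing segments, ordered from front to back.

/ɕ/, /ʝ/, /ʁ/

place of articulation  voiceless  voiced  
dental            θ         ð       
alveolo-palatal   —         ʑ       
palatal           ç         —       
uvular            χ         —       
glottal           h         ɦ       
Gaps, from front to back: alveolo-palatal lacks voiceless (/ɕ/); palatal lacks voiced (/ʝ/); uvular lacks voiced (/ʁ/).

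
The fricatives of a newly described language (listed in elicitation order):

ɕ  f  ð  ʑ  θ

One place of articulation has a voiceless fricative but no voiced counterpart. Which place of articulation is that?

labiodental

labiodental: voiceless /f/, voiced —.
dental: voiceless /θ/, voiced /ð/.
alveolo-palatal: voiceless /ɕ/, voiced /ʑ/.
Every place of articulation has a voiced member except labiodental, where /v/ would be expected.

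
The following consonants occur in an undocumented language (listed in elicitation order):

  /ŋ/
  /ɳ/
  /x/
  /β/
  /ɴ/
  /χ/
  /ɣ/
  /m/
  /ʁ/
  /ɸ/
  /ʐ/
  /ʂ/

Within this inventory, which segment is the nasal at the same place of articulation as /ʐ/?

/ʐ/ is a voiced retroflex fricative.
The nasal at the same place is a retroflex nasal — in this inventory, /ɳ/.

/ɳ/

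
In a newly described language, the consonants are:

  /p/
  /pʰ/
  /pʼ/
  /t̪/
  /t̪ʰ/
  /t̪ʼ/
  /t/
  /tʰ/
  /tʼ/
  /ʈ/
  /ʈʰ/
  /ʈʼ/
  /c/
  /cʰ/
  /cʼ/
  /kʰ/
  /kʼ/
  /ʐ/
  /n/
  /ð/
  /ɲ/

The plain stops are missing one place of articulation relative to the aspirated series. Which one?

velar

Plain: /p/ (bilabial), /t̪/ (dental), /t/ (alveolar), /ʈ/ (retroflex), /c/ (palatal).
Aspirated: /pʰ/ (bilabial), /t̪ʰ/ (dental), /tʰ/ (alveolar), /ʈʰ/ (retroflex), /cʰ/ (palatal), /kʰ/ (velar).
Ejective: /pʼ/ (bilabial), /t̪ʼ/ (dental), /tʼ/ (alveolar), /ʈʼ/ (retroflex), /cʼ/ (palatal), /kʼ/ (velar).
Every place of articulation has a plain member except velar, where /k/ would be expected.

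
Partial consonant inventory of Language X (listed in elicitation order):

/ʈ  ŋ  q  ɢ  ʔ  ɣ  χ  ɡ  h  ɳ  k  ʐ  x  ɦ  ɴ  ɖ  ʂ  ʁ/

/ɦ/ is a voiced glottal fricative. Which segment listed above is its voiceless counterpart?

/h/

The voiceless counterpart is a voiceless glottal fricative — in this inventory, /h/.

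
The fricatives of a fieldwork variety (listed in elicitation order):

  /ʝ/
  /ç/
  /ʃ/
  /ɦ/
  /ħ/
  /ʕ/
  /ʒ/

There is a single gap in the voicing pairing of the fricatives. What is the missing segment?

place of articulation  voiceless  voiced  
postalveolar      ʃ         ʒ       
palatal           ç         ʝ       
pharyngeal        ħ         ʕ       
glottal           —         ɦ       
The glottal row has no voiceless member, so the gap is the voiceless glottal fricative /h/.

/h/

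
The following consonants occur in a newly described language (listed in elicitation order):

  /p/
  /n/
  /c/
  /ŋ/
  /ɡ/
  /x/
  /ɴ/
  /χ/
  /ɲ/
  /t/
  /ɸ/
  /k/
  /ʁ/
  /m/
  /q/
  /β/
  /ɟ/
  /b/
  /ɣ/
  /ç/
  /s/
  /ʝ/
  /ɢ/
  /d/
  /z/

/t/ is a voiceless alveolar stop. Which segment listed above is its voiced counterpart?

/d/

The voiced counterpart is a voiced alveolar stop — in this inventory, /d/.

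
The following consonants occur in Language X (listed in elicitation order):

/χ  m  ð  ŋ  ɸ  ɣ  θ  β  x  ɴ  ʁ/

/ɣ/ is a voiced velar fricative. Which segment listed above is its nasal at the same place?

/ŋ/

The nasal at the same place is a velar nasal — in this inventory, /ŋ/.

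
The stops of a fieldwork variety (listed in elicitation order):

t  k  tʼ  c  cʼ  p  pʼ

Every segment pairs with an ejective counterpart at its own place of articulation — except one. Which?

Bilabial: /p/ ~ /pʼ/
Alveolar: /t/ ~ /tʼ/
Palatal: /c/ ~ /cʼ/
Velar: only /k/ (plain); no ejective partner.
So /k/ is the unpaired segment.

/k/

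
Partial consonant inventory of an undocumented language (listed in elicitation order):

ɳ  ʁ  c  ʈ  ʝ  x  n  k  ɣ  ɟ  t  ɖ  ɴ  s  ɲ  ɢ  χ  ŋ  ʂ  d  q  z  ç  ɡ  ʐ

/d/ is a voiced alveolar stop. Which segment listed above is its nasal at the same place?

The nasal at the same place is an alveolar nasal — in this inventory, /n/.

/n/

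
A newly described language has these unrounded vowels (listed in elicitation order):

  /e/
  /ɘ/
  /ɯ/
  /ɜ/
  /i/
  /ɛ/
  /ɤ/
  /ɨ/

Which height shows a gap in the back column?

low-mid

height            front     central   back    
high              i         ɨ         ɯ       
high-mid          e         ɘ         ɤ       
low-mid           ɛ         ɜ         —       
Every height has a back member except low-mid, where /ʌ/ would be expected.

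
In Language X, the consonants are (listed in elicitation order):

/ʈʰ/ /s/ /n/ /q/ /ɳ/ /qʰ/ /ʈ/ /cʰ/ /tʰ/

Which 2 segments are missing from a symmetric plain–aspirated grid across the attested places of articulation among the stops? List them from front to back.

/t/, /c/

alveolar: plain —, aspirated /tʰ/.
retroflex: plain /ʈ/, aspirated /ʈʰ/.
palatal: plain —, aspirated /cʰ/.
uvular: plain /q/, aspirated /qʰ/.
Gaps, from front to back: alveolar lacks plain (/t/); palatal lacks plain (/c/).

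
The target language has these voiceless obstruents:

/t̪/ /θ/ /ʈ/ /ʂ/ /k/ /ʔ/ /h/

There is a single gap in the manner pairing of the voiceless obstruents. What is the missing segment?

place of articulation  stop      fricative
dental            t̪        θ       
retroflex         ʈ         ʂ       
velar             k         —       
glottal           ʔ         h       
The velar row has no fricative member, so the gap is the velar fricative /x/.

/x/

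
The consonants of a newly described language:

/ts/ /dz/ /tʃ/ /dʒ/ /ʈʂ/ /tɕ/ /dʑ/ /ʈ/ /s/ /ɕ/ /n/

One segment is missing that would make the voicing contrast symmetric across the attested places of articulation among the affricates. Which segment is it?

place of articulation  voiceless  voiced  
alveolar          ts        dz      
postalveolar      tʃ        dʒ      
retroflex         ʈʂ        —       
alveolo-palatal   tɕ        dʑ      
The retroflex row has no voiced member, so the gap is the voiced retroflex affricate /ɖʐ/.

/ɖʐ/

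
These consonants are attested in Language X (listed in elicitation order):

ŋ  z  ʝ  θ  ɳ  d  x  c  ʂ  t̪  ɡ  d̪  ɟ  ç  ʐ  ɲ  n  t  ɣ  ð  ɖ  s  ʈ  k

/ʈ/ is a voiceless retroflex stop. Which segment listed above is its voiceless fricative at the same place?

The voiceless fricative at the same place is a voiceless retroflex fricative — in this inventory, /ʂ/.

/ʂ/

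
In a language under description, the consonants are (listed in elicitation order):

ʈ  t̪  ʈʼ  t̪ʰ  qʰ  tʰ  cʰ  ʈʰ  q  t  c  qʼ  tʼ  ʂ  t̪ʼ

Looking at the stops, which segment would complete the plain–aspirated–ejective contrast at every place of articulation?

dental: plain /t̪/, aspirated /t̪ʰ/, ejective /t̪ʼ/.
alveolar: plain /t/, aspirated /tʰ/, ejective /tʼ/.
retroflex: plain /ʈ/, aspirated /ʈʰ/, ejective /ʈʼ/.
palatal: plain /c/, aspirated /cʰ/, ejective —.
uvular: plain /q/, aspirated /qʰ/, ejective /qʼ/.
The palatal row has no ejective member, so the gap is the ejective palatal stop /cʼ/.

/cʼ/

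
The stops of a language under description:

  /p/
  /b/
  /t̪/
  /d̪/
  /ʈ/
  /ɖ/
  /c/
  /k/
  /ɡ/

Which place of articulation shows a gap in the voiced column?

Voiceless: /p/ (bilabial), /t̪/ (dental), /ʈ/ (retroflex), /c/ (palatal), /k/ (velar).
Voiced: /b/ (bilabial), /d̪/ (dental), /ɖ/ (retroflex), /ɡ/ (velar).
Every place of articulation has a voiced member except palatal, where /ɟ/ would be expected.

palatal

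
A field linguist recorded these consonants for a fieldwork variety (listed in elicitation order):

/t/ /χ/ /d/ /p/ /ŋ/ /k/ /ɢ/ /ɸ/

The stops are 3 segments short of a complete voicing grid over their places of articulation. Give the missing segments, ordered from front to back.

bilabial: voiceless /p/, voiced —.
alveolar: voiceless /t/, voiced /d/.
velar: voiceless /k/, voiced —.
uvular: voiceless —, voiced /ɢ/.
Gaps, from front to back: bilabial lacks voiced (/b/); velar lacks voiced (/ɡ/); uvular lacks voiceless (/q/).

/b/, /ɡ/, /q/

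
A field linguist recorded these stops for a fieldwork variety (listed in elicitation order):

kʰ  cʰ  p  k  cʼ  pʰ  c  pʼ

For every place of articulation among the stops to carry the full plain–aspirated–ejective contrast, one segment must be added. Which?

bilabial: plain /p/, aspirated /pʰ/, ejective /pʼ/.
palatal: plain /c/, aspirated /cʰ/, ejective /cʼ/.
velar: plain /k/, aspirated /kʰ/, ejective —.
The velar row has no ejective member, so the gap is the ejective velar stop /kʼ/.

/kʼ/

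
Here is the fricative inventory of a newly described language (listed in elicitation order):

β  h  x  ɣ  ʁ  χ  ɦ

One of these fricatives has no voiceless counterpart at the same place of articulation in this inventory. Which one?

Velar: /x/ ~ /ɣ/
Uvular: /χ/ ~ /ʁ/
Glottal: /h/ ~ /ɦ/
Bilabial: only /β/ (voiced); no voiceless partner.
So /β/ is the unpaired segment.

/β/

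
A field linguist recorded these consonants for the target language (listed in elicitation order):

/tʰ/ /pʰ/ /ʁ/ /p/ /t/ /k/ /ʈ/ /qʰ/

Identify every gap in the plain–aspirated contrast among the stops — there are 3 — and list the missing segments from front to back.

bilabial: plain /p/, aspirated /pʰ/.
alveolar: plain /t/, aspirated /tʰ/.
retroflex: plain /ʈ/, aspirated —.
velar: plain /k/, aspirated —.
uvular: plain —, aspirated /qʰ/.
Gaps, from front to back: retroflex lacks aspirated (/ʈʰ/); velar lacks aspirated (/kʰ/); uvular lacks plain (/q/).

/ʈʰ/, /kʰ/, /q/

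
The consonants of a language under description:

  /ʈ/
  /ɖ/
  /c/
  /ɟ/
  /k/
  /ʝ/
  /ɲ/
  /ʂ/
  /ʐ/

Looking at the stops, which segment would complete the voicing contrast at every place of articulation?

/ɡ/

retroflex: voiceless /ʈ/, voiced /ɖ/.
palatal: voiceless /c/, voiced /ɟ/.
velar: voiceless /k/, voiced —.
The velar row has no voiced member, so the gap is the voiced velar stop /ɡ/.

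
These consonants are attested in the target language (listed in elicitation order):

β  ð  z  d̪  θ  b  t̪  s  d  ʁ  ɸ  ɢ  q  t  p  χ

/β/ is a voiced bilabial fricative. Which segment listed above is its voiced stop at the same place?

/b/

The voiced stop at the same place is a voiced bilabial stop — in this inventory, /b/.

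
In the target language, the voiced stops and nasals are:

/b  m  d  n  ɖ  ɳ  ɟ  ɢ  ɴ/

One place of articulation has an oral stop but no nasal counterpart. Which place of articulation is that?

bilabial: oral stop /b/, nasal /m/.
alveolar: oral stop /d/, nasal /n/.
retroflex: oral stop /ɖ/, nasal /ɳ/.
palatal: oral stop /ɟ/, nasal —.
uvular: oral stop /ɢ/, nasal /ɴ/.
Every place of articulation has a nasal member except palatal, where /ɲ/ would be expected.

palatal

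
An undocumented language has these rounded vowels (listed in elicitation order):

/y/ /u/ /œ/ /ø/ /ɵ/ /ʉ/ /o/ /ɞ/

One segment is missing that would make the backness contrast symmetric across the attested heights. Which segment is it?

Front: /y/ (high), /ø/ (high-mid), /œ/ (low-mid).
Central: /ʉ/ (high), /ɵ/ (high-mid), /ɞ/ (low-mid).
Back: /u/ (high), /o/ (high-mid).
The low-mid row has no back member, so the gap is the low-mid back rounded vowel /ɔ/.

/ɔ/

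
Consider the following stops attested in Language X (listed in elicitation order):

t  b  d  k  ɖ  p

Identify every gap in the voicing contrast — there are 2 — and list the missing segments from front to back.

/ʈ/, /ɡ/

place of articulation  voiceless  voiced  
bilabial          p         b       
alveolar          t         d       
retroflex         —         ɖ       
velar             k         —       
Gaps, from front to back: retroflex lacks voiceless (/ʈ/); velar lacks voiced (/ɡ/).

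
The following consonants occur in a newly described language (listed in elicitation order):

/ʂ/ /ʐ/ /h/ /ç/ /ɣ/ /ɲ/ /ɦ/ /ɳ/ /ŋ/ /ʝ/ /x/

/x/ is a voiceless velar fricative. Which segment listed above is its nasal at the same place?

The nasal at the same place is a velar nasal — in this inventory, /ŋ/.

/ŋ/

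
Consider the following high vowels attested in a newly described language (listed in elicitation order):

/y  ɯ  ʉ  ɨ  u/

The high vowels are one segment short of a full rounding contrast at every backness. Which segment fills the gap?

/i/

front: unrounded —, rounded /y/.
central: unrounded /ɨ/, rounded /ʉ/.
back: unrounded /ɯ/, rounded /u/.
The front row has no unrounded member, so the gap is the front unrounded vowel /i/.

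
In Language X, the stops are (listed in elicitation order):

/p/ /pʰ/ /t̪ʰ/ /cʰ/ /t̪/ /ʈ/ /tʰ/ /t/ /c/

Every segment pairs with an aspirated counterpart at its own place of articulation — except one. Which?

Bilabial: /p/ ~ /pʰ/
Dental: /t̪/ ~ /t̪ʰ/
Alveolar: /t/ ~ /tʰ/
Palatal: /c/ ~ /cʰ/
Retroflex: only /ʈ/ (plain); no aspirated partner.
So /ʈ/ is the unpaired segment.

/ʈ/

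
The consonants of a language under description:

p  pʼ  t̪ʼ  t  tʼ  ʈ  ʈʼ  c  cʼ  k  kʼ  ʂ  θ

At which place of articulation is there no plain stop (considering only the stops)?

dental

Plain: /p/ (bilabial), /t/ (alveolar), /ʈ/ (retroflex), /c/ (palatal), /k/ (velar).
Ejective: /pʼ/ (bilabial), /t̪ʼ/ (dental), /tʼ/ (alveolar), /ʈʼ/ (retroflex), /cʼ/ (palatal), /kʼ/ (velar).
Every place of articulation has a plain member except dental, where /t̪/ would be expected.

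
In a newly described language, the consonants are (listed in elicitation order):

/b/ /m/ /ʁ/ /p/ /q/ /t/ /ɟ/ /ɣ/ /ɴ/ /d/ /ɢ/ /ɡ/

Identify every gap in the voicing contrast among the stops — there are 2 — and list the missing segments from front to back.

/c/, /k/

place of articulation  voiceless  voiced  
bilabial          p         b       
alveolar          t         d       
palatal           —         ɟ       
velar             —         ɡ       
uvular            q         ɢ       
Gaps, from front to back: palatal lacks voiceless (/c/); velar lacks voiceless (/k/).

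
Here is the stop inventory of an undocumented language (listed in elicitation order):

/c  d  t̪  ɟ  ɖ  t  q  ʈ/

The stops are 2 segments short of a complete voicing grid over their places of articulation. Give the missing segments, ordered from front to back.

/d̪/, /ɢ/

place of articulation  voiceless  voiced  
dental            t̪        —       
alveolar          t         d       
retroflex         ʈ         ɖ       
palatal           c         ɟ       
uvular            q         —       
Gaps, from front to back: dental lacks voiced (/d̪/); uvular lacks voiced (/ɢ/).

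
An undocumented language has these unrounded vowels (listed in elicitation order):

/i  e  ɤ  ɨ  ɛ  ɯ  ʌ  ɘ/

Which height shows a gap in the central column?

low-mid

Front: /i/ (high), /e/ (high-mid), /ɛ/ (low-mid).
Central: /ɨ/ (high), /ɘ/ (high-mid).
Back: /ɯ/ (high), /ɤ/ (high-mid), /ʌ/ (low-mid).
Every height has a central member except low-mid, where /ɜ/ would be expected.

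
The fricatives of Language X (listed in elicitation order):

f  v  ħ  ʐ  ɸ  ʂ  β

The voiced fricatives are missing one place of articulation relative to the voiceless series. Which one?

pharyngeal

Voiceless: /ɸ/ (bilabial), /f/ (labiodental), /ʂ/ (retroflex), /ħ/ (pharyngeal).
Voiced: /β/ (bilabial), /v/ (labiodental), /ʐ/ (retroflex).
Every place of articulation has a voiced member except pharyngeal, where /ʕ/ would be expected.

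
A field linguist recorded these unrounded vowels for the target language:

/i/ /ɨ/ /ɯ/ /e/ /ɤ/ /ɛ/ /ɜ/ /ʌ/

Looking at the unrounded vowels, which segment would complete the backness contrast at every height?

high: front /i/, central /ɨ/, back /ɯ/.
high-mid: front /e/, central —, back /ɤ/.
low-mid: front /ɛ/, central /ɜ/, back /ʌ/.
The high-mid row has no central member, so the gap is the high-mid central unrounded vowel /ɘ/.

/ɘ/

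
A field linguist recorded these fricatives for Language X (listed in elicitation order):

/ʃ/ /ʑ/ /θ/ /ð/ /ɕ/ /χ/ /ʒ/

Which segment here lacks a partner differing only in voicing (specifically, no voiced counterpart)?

Dental: /θ/ ~ /ð/
Postalveolar: /ʃ/ ~ /ʒ/
Alveolo-palatal: /ɕ/ ~ /ʑ/
Uvular: only /χ/ (voiceless); no voiced partner.
So /χ/ is the unpaired segment.

/χ/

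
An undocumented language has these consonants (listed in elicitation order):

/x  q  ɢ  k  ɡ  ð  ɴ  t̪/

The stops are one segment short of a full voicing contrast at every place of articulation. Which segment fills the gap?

place of articulation  voiceless  voiced  
dental            t̪        —       
velar             k         ɡ       
uvular            q         ɢ       
The dental row has no voiced member, so the gap is the voiced dental stop /d̪/.

/d̪/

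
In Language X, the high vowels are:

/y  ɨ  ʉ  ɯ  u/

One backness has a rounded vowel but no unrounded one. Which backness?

Unrounded: /ɨ/ (central), /ɯ/ (back).
Rounded: /y/ (front), /ʉ/ (central), /u/ (back).
Every backness has an unrounded member except front, where /i/ would be expected.

front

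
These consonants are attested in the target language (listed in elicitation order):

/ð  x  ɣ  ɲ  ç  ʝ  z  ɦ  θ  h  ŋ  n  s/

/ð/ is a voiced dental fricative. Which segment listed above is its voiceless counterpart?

/θ/

The voiceless counterpart is a voiceless dental fricative — in this inventory, /θ/.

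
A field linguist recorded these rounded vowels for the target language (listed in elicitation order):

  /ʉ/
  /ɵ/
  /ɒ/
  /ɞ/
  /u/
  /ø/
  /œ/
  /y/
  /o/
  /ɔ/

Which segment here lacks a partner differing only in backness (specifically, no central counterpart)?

High: /y/ ~ /ʉ/ ~ /u/
High-mid: /ø/ ~ /ɵ/ ~ /o/
Low-mid: /œ/ ~ /ɞ/ ~ /ɔ/
Low: only /ɒ/ (back); no central partner.
So /ɒ/ is the unpaired segment.

/ɒ/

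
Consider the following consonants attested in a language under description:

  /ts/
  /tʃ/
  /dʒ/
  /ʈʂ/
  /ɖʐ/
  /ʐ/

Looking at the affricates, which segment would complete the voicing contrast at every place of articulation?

/dz/

alveolar: voiceless /ts/, voiced —.
postalveolar: voiceless /tʃ/, voiced /dʒ/.
retroflex: voiceless /ʈʂ/, voiced /ɖʐ/.
The alveolar row has no voiced member, so the gap is the voiced alveolar affricate /dz/.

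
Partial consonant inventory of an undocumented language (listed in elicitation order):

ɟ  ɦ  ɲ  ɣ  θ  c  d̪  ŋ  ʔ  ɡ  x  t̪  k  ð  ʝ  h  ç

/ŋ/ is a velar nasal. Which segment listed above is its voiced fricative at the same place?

/ɣ/

The voiced fricative at the same place is a voiced velar fricative — in this inventory, /ɣ/.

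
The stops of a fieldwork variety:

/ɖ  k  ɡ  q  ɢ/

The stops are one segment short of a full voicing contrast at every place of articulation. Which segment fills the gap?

retroflex: voiceless —, voiced /ɖ/.
velar: voiceless /k/, voiced /ɡ/.
uvular: voiceless /q/, voiced /ɢ/.
The retroflex row has no voiceless member, so the gap is the voiceless retroflex stop /ʈ/.

/ʈ/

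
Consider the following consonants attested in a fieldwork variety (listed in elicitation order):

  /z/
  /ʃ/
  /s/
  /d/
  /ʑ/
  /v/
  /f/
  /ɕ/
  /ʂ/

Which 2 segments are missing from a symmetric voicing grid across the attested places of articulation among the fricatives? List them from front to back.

place of articulation  voiceless  voiced  
labiodental       f         v       
alveolar          s         z       
postalveolar      ʃ         —       
retroflex         ʂ         —       
alveolo-palatal   ɕ         ʑ       
Gaps, from front to back: postalveolar lacks voiced (/ʒ/); retroflex lacks voiced (/ʐ/).

/ʒ/, /ʐ/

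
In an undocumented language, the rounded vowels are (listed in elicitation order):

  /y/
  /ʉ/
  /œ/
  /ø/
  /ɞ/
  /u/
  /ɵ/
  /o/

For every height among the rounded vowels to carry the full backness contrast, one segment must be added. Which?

/ɔ/

Front: /y/ (high), /ø/ (high-mid), /œ/ (low-mid).
Central: /ʉ/ (high), /ɵ/ (high-mid), /ɞ/ (low-mid).
Back: /u/ (high), /o/ (high-mid).
The low-mid row has no back member, so the gap is the low-mid back rounded vowel /ɔ/.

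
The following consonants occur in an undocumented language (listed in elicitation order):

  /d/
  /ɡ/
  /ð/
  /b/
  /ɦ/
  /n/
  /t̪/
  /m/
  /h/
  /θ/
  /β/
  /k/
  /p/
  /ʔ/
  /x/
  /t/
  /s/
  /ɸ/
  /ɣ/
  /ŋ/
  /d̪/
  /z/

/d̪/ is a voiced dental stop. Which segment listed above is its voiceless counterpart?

The voiceless counterpart is a voiceless dental stop — in this inventory, /t̪/.

/t̪/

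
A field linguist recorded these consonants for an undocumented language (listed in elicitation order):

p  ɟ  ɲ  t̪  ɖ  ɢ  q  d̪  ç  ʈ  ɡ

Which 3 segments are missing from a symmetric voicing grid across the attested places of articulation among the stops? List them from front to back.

Voiceless: /p/ (bilabial), /t̪/ (dental), /ʈ/ (retroflex), /q/ (uvular).
Voiced: /d̪/ (dental), /ɖ/ (retroflex), /ɟ/ (palatal), /ɡ/ (velar), /ɢ/ (uvular).
Gaps, from front to back: bilabial lacks voiced (/b/); palatal lacks voiceless (/c/); velar lacks voiceless (/k/).

/b/, /c/, /k/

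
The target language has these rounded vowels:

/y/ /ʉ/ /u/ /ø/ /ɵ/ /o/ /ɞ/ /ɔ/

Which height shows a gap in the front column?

high: front /y/, central /ʉ/, back /u/.
high-mid: front /ø/, central /ɵ/, back /o/.
low-mid: front —, central /ɞ/, back /ɔ/.
Every height has a front member except low-mid, where /œ/ would be expected.

low-mid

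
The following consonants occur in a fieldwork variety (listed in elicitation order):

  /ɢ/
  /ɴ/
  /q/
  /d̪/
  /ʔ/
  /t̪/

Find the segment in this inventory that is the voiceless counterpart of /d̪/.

/d̪/ is a voiced dental stop.
The voiceless counterpart is a voiceless dental stop — in this inventory, /t̪/.

/t̪/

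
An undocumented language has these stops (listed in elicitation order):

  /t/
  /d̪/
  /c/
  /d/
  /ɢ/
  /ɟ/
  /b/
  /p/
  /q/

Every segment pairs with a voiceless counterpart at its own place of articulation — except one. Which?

Bilabial: /p/ ~ /b/
Alveolar: /t/ ~ /d/
Palatal: /c/ ~ /ɟ/
Uvular: /q/ ~ /ɢ/
Dental: only /d̪/ (voiced); no voiceless partner.
So /d̪/ is the unpaired segment.

/d̪/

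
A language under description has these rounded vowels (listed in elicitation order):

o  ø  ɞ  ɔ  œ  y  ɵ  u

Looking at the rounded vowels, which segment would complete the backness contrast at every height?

/ʉ/

height            front     central   back    
high              y         —         u       
high-mid          ø         ɵ         o       
low-mid           œ         ɞ         ɔ       
The high row has no central member, so the gap is the high central rounded vowel /ʉ/.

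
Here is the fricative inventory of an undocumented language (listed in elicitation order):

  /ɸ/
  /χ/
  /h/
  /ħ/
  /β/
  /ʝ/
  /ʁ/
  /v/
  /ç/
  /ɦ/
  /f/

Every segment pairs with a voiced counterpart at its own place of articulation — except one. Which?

Bilabial: /ɸ/ ~ /β/
Labiodental: /f/ ~ /v/
Palatal: /ç/ ~ /ʝ/
Uvular: /χ/ ~ /ʁ/
Glottal: /h/ ~ /ɦ/
Pharyngeal: only /ħ/ (voiceless); no voiced partner.
So /ħ/ is the unpaired segment.

/ħ/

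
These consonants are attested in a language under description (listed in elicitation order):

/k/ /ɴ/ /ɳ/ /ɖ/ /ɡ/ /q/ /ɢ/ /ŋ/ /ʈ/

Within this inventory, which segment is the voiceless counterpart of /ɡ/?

/ɡ/ is a voiced velar stop.
The voiceless counterpart is a voiceless velar stop — in this inventory, /k/.

/k/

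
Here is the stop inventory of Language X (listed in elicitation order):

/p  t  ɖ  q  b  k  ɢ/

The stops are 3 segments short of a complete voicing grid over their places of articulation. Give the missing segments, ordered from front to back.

place of articulation  voiceless  voiced  
bilabial          p         b       
alveolar          t         —       
retroflex         —         ɖ       
velar             k         —       
uvular            q         ɢ       
Gaps, from front to back: alveolar lacks voiced (/d/); retroflex lacks voiceless (/ʈ/); velar lacks voiced (/ɡ/).

/d/, /ʈ/, /ɡ/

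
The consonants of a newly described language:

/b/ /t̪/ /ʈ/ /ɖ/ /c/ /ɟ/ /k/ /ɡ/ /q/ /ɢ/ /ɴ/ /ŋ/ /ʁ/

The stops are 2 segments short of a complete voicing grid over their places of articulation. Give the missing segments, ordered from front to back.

bilabial: voiceless —, voiced /b/.
dental: voiceless /t̪/, voiced —.
retroflex: voiceless /ʈ/, voiced /ɖ/.
palatal: voiceless /c/, voiced /ɟ/.
velar: voiceless /k/, voiced /ɡ/.
uvular: voiceless /q/, voiced /ɢ/.
Gaps, from front to back: bilabial lacks voiceless (/p/); dental lacks voiced (/d̪/).

/p/, /d̪/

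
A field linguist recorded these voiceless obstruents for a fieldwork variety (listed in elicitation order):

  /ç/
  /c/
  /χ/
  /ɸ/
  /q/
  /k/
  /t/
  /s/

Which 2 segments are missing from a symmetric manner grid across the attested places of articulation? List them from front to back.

bilabial: stop —, fricative /ɸ/.
alveolar: stop /t/, fricative /s/.
palatal: stop /c/, fricative /ç/.
velar: stop /k/, fricative —.
uvular: stop /q/, fricative /χ/.
Gaps, from front to back: bilabial lacks stop (/p/); velar lacks fricative (/x/).

/p/, /x/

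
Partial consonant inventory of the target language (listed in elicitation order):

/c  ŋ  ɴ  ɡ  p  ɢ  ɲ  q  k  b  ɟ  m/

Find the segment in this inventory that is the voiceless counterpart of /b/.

/p/

/b/ is a voiced bilabial stop.
The voiceless counterpart is a voiceless bilabial stop — in this inventory, /p/.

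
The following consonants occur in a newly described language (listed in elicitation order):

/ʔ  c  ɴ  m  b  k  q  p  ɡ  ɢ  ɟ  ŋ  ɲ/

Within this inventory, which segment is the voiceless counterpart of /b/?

/b/ is a voiced bilabial stop.
The voiceless counterpart is a voiceless bilabial stop — in this inventory, /p/.

/p/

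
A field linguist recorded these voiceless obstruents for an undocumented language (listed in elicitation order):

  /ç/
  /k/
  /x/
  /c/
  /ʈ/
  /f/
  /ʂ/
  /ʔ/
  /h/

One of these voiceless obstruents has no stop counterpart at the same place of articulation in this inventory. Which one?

/f/

Retroflex: /ʈ/ ~ /ʂ/
Palatal: /c/ ~ /ç/
Velar: /k/ ~ /x/
Glottal: /ʔ/ ~ /h/
Labiodental: only /f/ (fricative); no stop partner.
So /f/ is the unpaired segment.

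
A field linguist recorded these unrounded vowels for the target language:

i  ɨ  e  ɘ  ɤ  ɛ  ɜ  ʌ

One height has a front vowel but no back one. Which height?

high: front /i/, central /ɨ/, back —.
high-mid: front /e/, central /ɘ/, back /ɤ/.
low-mid: front /ɛ/, central /ɜ/, back /ʌ/.
Every height has a back member except high, where /ɯ/ would be expected.

high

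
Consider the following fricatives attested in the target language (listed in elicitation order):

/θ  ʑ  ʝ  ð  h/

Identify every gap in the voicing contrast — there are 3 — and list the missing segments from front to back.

/ɕ/, /ç/, /ɦ/

dental: voiceless /θ/, voiced /ð/.
alveolo-palatal: voiceless —, voiced /ʑ/.
palatal: voiceless —, voiced /ʝ/.
glottal: voiceless /h/, voiced —.
Gaps, from front to back: alveolo-palatal lacks voiceless (/ɕ/); palatal lacks voiceless (/ç/); glottal lacks voiced (/ɦ/).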